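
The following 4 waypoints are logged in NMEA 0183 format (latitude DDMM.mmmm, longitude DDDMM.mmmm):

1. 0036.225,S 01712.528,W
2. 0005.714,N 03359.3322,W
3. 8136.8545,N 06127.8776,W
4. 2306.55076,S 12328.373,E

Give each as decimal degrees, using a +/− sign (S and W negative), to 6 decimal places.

1. -0.603750, -17.208800
2. 0.095233, -33.988870
3. 81.614242, -61.464627
4. -23.109179, 123.472883

Point 1:
  Latitude: degrees = first 2 digits = 0, minutes = 36.225; 0 + 36.225/60 = 0.6037500
  S ⇒ negate
  λ: degrees = first 3 digits = 17, minutes = 12.528; 17 + 12.528/60 = 17.2088000
  hemisphere W, so the sign is −
Point 2:
  φ: degrees = first 2 digits = 0, minutes = 5.714; 0 + 5.714/60 = 0.0952333
  N ⇒ keep positive
  λ: degrees = first 3 digits = 33, minutes = 59.3322; 33 + 59.3322/60 = 33.9888700
  W → negative
Point 3:
  Lat: split at 2 digits → 81° and 36.8545′; 81 + 36.8545/60 = 81.6142417
  N → positive
  Longitude: degrees = first 3 digits = 61, minutes = 27.8776; 61 + 27.8776/60 = 61.4646267
  W → negative
Point 4:
  Latitude: degrees = first 2 digits = 23, minutes = 6.55076; 23 + 6.55076/60 = 23.1091793
  hemisphere S, so the sign is −
  Lon: split at 3 digits → 123° and 28.373′; 123 + 28.373/60 = 123.4728833
  E → positive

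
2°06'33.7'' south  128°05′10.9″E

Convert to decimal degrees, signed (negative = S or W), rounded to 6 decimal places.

-2.109361, 128.086361

Lat: 6′ + 33.7″ = 6.56167′; 2 + 6.56167/60 = 2.1093611
S ⇒ negate
Longitude: 5′ + 10.9″ = 5.18167′; 128 + 5.18167/60 = 128.0863611
E → positive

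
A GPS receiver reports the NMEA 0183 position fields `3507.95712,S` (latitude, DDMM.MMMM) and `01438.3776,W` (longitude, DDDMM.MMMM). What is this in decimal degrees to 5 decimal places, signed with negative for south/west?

-35.13262, -14.63963

φ: degrees = first 2 digits = 35, minutes = 7.95712; 35 + 7.95712/60 = 35.132619
S → negative
λ: degrees = first 3 digits = 14, minutes = 38.3776; 14 + 38.3776/60 = 14.639627
hemisphere W, so the sign is −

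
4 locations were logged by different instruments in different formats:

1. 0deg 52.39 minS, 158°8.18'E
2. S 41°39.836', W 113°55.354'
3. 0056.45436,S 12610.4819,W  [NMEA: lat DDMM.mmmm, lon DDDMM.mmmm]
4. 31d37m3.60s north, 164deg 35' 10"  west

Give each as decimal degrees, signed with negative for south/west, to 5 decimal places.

1. -0.87317, 158.13633
2. -41.66393, -113.92257
3. -0.94091, -126.17470
4. 31.61767, -164.58611

Point 1:
  Latitude: 0 + 52.39/60 = 0.873167
  S → negative
  λ: 8.18′ = 0.136333°; total 158.136333
  E ⇒ keep positive
Point 2:
  Lat: 39.836′ = 0.663933°; total 41.663933
  S → negative
  λ: 113 + 55.354/60 = 113.922567
  W ⇒ negate
Point 3:
  Lat: degrees = first 2 digits = 0, minutes = 56.45436; 0 + 56.45436/60 = 0.940906
  hemisphere S, so the sign is −
  Longitude: split at 3 digits → 126° and 10.4819′; 126 + 10.4819/60 = 126.174698
  W ⇒ negate
Point 4:
  φ: 31 + 37/60 + 3.6/3600 = 31.617667
  N ⇒ keep positive
  λ: 164° + 35/60 + 10/3600 = 164 + 0.583333 + 0.002778 = 164.586111
  hemisphere W, so the sign is −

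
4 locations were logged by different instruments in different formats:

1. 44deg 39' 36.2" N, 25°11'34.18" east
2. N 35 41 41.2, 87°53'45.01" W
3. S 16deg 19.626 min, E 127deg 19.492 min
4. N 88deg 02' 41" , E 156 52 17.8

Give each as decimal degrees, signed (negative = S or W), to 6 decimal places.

Point 1:
  Latitude: 44 + 39/60 + 36.2/3600 = 44.6600556
  N ⇒ keep positive
  Longitude: 11′ + 34.18″ = 11.56967′; 25 + 11.56967/60 = 25.1928278
  E → positive
Point 2:
  Latitude: 41′ + 41.2″ = 41.68667′; 35 + 41.68667/60 = 35.6947778
  N → positive
  λ: 87 + 53/60 + 45.01/3600 = 87.8958361
  W ⇒ negate
Point 3:
  Latitude: 16 + 19.626/60 = 16.3271000
  hemisphere S, so the sign is −
  Longitude: 19.492′ = 0.324867°; total 127.3248667
  E ⇒ keep positive
Point 4:
  φ: 88 + 2/60 + 41/3600 = 88.0447222
  N → positive
  Lon: 156 + 52/60 + 17.8/3600 = 156.8716111
  E ⇒ keep positive

1. 44.660056, 25.192828
2. 35.694778, -87.895836
3. -16.327100, 127.324867
4. 88.044722, 156.871611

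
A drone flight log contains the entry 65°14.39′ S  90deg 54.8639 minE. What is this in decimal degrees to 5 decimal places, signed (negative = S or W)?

-65.23983, 90.91440

Latitude: 65 + 14.39/60 = 65.239833
S → negative
Lon: 90 + 54.8639/60 = 90.914398
E → positive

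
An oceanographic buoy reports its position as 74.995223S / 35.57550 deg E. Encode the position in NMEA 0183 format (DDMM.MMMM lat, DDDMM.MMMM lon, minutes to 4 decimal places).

φ: minutes = (74.995223 − 74) × 60 = 59.713380
Longitude: 35° + 0.575500 × 60 = 35° 34.530000′

7459.7134,S / 03534.5300,E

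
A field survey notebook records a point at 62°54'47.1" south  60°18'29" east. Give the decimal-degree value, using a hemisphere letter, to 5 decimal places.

Lat: 62 + 54/60 + 47.1/3600 = 62.913083
Longitude: 60 + 18/60 + 29/3600 = 60.308056

62.91308° S, 60.30806° E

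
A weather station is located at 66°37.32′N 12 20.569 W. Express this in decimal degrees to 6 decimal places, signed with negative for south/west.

φ: 37.32′ = 0.622000°; total 66.6220000
N ⇒ keep positive
Longitude: 20.569′ = 0.342817°; total 12.3428167
hemisphere W, so the sign is −

66.622000, -12.342817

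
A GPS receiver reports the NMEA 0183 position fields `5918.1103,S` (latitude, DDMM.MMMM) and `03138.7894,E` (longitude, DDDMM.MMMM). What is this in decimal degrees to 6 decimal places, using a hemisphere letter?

φ: split at 2 digits → 59° and 18.1103′; 59 + 18.1103/60 = 59.3018383
λ: split at 3 digits → 031° and 38.7894′; 31 + 38.7894/60 = 31.6464900

59.301838° S, 31.646490° E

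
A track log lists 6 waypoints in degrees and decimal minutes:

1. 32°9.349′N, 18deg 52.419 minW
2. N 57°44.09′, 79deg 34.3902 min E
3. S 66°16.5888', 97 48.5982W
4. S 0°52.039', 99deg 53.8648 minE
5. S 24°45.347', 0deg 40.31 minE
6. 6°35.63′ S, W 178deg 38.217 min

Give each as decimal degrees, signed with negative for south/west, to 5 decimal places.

Point 1:
  Lat: 32 + 9.349/60 = 32.155817
  N ⇒ keep positive
  Lon: 18 + 52.419/60 = 18.873650
  hemisphere W, so the sign is −
Point 2:
  Latitude: 44.09′ = 0.734833°; total 57.734833
  N → positive
  Lon: 79 + 34.3902/60 = 79.573170
  E ⇒ keep positive
Point 3:
  Lat: 66 + 16.5888/60 = 66.276480
  S → negative
  Longitude: 97 + 48.5982/60 = 97.809970
  W ⇒ negate
Point 4:
  Latitude: 0 + 52.039/60 = 0.867317
  S → negative
  Lon: 99 + 53.8648/60 = 99.897747
  E ⇒ keep positive
Point 5:
  Latitude: 45.347′ = 0.755783°; total 24.755783
  S → negative
  λ: 0 + 40.31/60 = 0.671833
  E ⇒ keep positive
Point 6:
  φ: 35.63′ = 0.593833°; total 6.593833
  S → negative
  Lon: 38.217′ = 0.636950°; total 178.636950
  W → negative

1. 32.15582, -18.87365
2. 57.73483, 79.57317
3. -66.27648, -97.80997
4. -0.86732, 99.89775
5. -24.75578, 0.67183
6. -6.59383, -178.63695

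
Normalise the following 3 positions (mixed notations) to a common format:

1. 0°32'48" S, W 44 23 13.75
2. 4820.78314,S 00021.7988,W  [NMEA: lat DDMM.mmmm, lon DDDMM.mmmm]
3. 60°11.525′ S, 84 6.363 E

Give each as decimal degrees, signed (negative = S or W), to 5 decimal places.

1. -0.54667, -44.38715
2. -48.34639, -0.36331
3. -60.19208, 84.10605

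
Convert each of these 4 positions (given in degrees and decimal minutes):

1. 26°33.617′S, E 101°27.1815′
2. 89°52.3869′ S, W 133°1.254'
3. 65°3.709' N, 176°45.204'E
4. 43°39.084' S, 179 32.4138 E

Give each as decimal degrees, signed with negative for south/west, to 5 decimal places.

Point 1:
  Lat: 33.617′ = 0.560283°; total 26.560283
  S ⇒ negate
  Lon: 27.1815′ = 0.453025°; total 101.453025
  E ⇒ keep positive
Point 2:
  Latitude: 89 + 52.3869/60 = 89.873115
  S → negative
  Lon: 1.254′ = 0.020900°; total 133.020900
  W → negative
Point 3:
  Lat: 65 + 3.709/60 = 65.061817
  N → positive
  Lon: 45.204′ = 0.753400°; total 176.753400
  E → positive
Point 4:
  φ: 43 + 39.084/60 = 43.651400
  hemisphere S, so the sign is −
  Lon: 32.4138′ = 0.540230°; total 179.540230
  E ⇒ keep positive

1. -26.56028, 101.45303
2. -89.87312, -133.02090
3. 65.06182, 176.75340
4. -43.65140, 179.54023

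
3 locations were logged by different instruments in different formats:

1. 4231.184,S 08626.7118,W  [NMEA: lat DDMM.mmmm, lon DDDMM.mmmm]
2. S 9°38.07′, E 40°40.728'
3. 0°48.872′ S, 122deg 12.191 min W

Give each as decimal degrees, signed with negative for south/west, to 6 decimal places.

1. -42.519733, -86.445197
2. -9.634500, 40.678800
3. -0.814533, -122.203183

Point 1:
  Lat: split at 2 digits → 42° and 31.184′; 42 + 31.184/60 = 42.5197333
  hemisphere S, so the sign is −
  Longitude: degrees = first 3 digits = 86, minutes = 26.7118; 86 + 26.7118/60 = 86.4451967
  W → negative
Point 2:
  φ: 38.07′ = 0.634500°; total 9.6345000
  hemisphere S, so the sign is −
  Longitude: 40 + 40.728/60 = 40.6788000
  E → positive
Point 3:
  φ: 48.872′ = 0.814533°; total 0.8145333
  hemisphere S, so the sign is −
  Longitude: 122 + 12.191/60 = 122.2031833
  W → negative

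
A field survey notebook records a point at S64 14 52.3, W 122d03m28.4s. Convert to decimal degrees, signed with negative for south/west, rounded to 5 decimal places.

-64.24786, -122.05789

Lat: 64 + 14/60 + 52.3/3600 = 64.247861
hemisphere S, so the sign is −
λ: 122 + 3/60 + 28.4/3600 = 122.057889
W ⇒ negate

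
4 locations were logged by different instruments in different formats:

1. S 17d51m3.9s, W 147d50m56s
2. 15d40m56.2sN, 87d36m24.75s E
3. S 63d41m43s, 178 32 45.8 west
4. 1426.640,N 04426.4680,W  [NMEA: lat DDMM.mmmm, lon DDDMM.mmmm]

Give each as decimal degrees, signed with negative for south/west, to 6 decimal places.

1. -17.851083, -147.848889
2. 15.682278, 87.606875
3. -63.695278, -178.546056
4. 14.444000, -44.441133

Point 1:
  Lat: 17° + 51/60 + 3.9/3600 = 17 + 0.850000 + 0.001083 = 17.8510833
  hemisphere S, so the sign is −
  λ: 147° + 50/60 + 56/3600 = 147 + 0.833333 + 0.015556 = 147.8488889
  W ⇒ negate
Point 2:
  φ: 40′ + 56.2″ = 40.93667′; 15 + 40.93667/60 = 15.6822778
  N ⇒ keep positive
  Longitude: 36′ + 24.75″ = 36.41250′; 87 + 36.41250/60 = 87.6068750
  E → positive
Point 3:
  φ: 63 + 41/60 + 43/3600 = 63.6952778
  S ⇒ negate
  Longitude: 178° + 32/60 + 45.8/3600 = 178 + 0.533333 + 0.012722 = 178.5460556
  hemisphere W, so the sign is −
Point 4:
  Latitude: split at 2 digits → 14° and 26.64′; 14 + 26.64/60 = 14.4440000
  N ⇒ keep positive
  Lon: split at 3 digits → 044° and 26.468′; 44 + 26.468/60 = 44.4411333
  hemisphere W, so the sign is −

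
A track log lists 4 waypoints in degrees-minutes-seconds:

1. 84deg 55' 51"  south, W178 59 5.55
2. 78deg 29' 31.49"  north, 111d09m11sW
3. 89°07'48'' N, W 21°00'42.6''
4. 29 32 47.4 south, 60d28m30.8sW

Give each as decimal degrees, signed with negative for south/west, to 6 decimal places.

Point 1:
  Lat: 55′ + 51″ = 55.85000′; 84 + 55.85000/60 = 84.9308333
  S → negative
  Longitude: 59′ + 5.55″ = 59.09250′; 178 + 59.09250/60 = 178.9848750
  hemisphere W, so the sign is −
Point 2:
  Latitude: 29′ + 31.49″ = 29.52483′; 78 + 29.52483/60 = 78.4920806
  N → positive
  Longitude: 111 + 9/60 + 11/3600 = 111.1530556
  W ⇒ negate
Point 3:
  φ: 89° + 7/60 + 48/3600 = 89 + 0.116667 + 0.013333 = 89.1300000
  N ⇒ keep positive
  Lon: 0′ + 42.6″ = 0.71000′; 21 + 0.71000/60 = 21.0118333
  W → negative
Point 4:
  Lat: 29° + 32/60 + 47.4/3600 = 29 + 0.533333 + 0.013167 = 29.5465000
  S ⇒ negate
  Lon: 60° + 28/60 + 30.8/3600 = 60 + 0.466667 + 0.008556 = 60.4752222
  W ⇒ negate

1. -84.930833, -178.984875
2. 78.492081, -111.153056
3. 89.130000, -21.011833
4. -29.546500, -60.475222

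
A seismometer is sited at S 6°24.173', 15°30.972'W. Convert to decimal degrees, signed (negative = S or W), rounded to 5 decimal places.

-6.40288, -15.51620

Lat: 24.173′ = 0.402883°; total 6.402883
hemisphere S, so the sign is −
Longitude: 15 + 30.972/60 = 15.516200
W → negative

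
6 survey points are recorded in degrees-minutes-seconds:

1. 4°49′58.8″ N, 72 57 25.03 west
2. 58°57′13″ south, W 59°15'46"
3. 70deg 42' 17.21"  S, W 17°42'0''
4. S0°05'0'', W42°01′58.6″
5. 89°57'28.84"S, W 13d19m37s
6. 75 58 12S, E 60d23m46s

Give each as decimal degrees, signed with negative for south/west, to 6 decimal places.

1. 4.833000, -72.956953
2. -58.953611, -59.262778
3. -70.704781, -17.700000
4. -0.083333, -42.032944
5. -89.958011, -13.326944
6. -75.970000, 60.396111

Point 1:
  Lat: 4 + 49/60 + 58.8/3600 = 4.8330000
  N ⇒ keep positive
  Longitude: 72° + 57/60 + 25.03/3600 = 72 + 0.950000 + 0.006953 = 72.9569528
  hemisphere W, so the sign is −
Point 2:
  φ: 58° + 57/60 + 13/3600 = 58 + 0.950000 + 0.003611 = 58.9536111
  S ⇒ negate
  Lon: 59° + 15/60 + 46/3600 = 59 + 0.250000 + 0.012778 = 59.2627778
  hemisphere W, so the sign is −
Point 3:
  Latitude: 70 + 42/60 + 17.21/3600 = 70.7047806
  hemisphere S, so the sign is −
  Longitude: 42′ + 0″ = 42.00000′; 17 + 42.00000/60 = 17.7000000
  W ⇒ negate
Point 4:
  Lat: 0 + 5/60 + 0/3600 = 0.0833333
  hemisphere S, so the sign is −
  Longitude: 42° + 1/60 + 58.6/3600 = 42 + 0.016667 + 0.016278 = 42.0329444
  W → negative
Point 5:
  Lat: 89° + 57/60 + 28.84/3600 = 89 + 0.950000 + 0.008011 = 89.9580111
  S → negative
  λ: 19′ + 37″ = 19.61667′; 13 + 19.61667/60 = 13.3269444
  W ⇒ negate
Point 6:
  φ: 75 + 58/60 + 12/3600 = 75.9700000
  hemisphere S, so the sign is −
  λ: 60 + 23/60 + 46/3600 = 60.3961111
  E ⇒ keep positive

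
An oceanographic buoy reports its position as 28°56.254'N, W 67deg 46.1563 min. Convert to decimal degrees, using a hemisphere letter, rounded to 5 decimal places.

Latitude: 28 + 56.254/60 = 28.937567
Lon: 67 + 46.1563/60 = 67.769272

28.93757° N, 67.76927° W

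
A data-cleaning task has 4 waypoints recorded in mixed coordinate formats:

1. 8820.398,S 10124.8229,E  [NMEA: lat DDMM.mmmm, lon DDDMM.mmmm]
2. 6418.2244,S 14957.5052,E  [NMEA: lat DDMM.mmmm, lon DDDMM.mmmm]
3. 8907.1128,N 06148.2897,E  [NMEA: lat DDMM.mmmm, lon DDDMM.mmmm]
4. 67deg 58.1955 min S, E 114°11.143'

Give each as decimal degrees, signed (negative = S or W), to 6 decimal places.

Point 1:
  Lat: degrees = first 2 digits = 88, minutes = 20.398; 88 + 20.398/60 = 88.3399667
  S ⇒ negate
  λ: split at 3 digits → 101° and 24.8229′; 101 + 24.8229/60 = 101.4137150
  E ⇒ keep positive
Point 2:
  Lat: split at 2 digits → 64° and 18.2244′; 64 + 18.2244/60 = 64.3037400
  S ⇒ negate
  Longitude: degrees = first 3 digits = 149, minutes = 57.5052; 149 + 57.5052/60 = 149.9584200
  E → positive
Point 3:
  φ: degrees = first 2 digits = 89, minutes = 7.1128; 89 + 7.1128/60 = 89.1185467
  N → positive
  Longitude: split at 3 digits → 061° and 48.2897′; 61 + 48.2897/60 = 61.8048283
  E ⇒ keep positive
Point 4:
  φ: 67 + 58.1955/60 = 67.9699250
  S ⇒ negate
  Longitude: 11.143′ = 0.185717°; total 114.1857167
  E → positive

1. -88.339967, 101.413715
2. -64.303740, 149.958420
3. 89.118547, 61.804828
4. -67.969925, 114.185717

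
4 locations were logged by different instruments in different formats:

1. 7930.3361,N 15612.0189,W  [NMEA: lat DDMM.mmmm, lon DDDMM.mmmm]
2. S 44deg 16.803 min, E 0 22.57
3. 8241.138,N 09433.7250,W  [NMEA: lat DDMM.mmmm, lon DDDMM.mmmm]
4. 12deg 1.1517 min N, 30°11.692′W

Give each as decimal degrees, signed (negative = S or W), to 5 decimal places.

Point 1:
  φ: degrees = first 2 digits = 79, minutes = 30.3361; 79 + 30.3361/60 = 79.505602
  N → positive
  Lon: degrees = first 3 digits = 156, minutes = 12.0189; 156 + 12.0189/60 = 156.200315
  W ⇒ negate
Point 2:
  Latitude: 16.803′ = 0.280050°; total 44.280050
  hemisphere S, so the sign is −
  Lon: 22.57′ = 0.376167°; total 0.376167
  E ⇒ keep positive
Point 3:
  φ: split at 2 digits → 82° and 41.138′; 82 + 41.138/60 = 82.685633
  N → positive
  Lon: degrees = first 3 digits = 94, minutes = 33.725; 94 + 33.725/60 = 94.562083
  hemisphere W, so the sign is −
Point 4:
  Latitude: 12 + 1.1517/60 = 12.019195
  N → positive
  Lon: 30 + 11.692/60 = 30.194867
  W ⇒ negate

1. 79.50560, -156.20032
2. -44.28005, 0.37617
3. 82.68563, -94.56208
4. 12.01920, -30.19487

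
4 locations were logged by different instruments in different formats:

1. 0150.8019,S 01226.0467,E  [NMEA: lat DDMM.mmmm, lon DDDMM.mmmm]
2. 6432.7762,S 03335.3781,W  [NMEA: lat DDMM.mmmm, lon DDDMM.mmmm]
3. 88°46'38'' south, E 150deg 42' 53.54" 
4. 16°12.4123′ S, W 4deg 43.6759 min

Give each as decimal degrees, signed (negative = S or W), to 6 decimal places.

Point 1:
  Lat: degrees = first 2 digits = 1, minutes = 50.8019; 1 + 50.8019/60 = 1.8466983
  S → negative
  Lon: degrees = first 3 digits = 12, minutes = 26.0467; 12 + 26.0467/60 = 12.4341117
  E → positive
Point 2:
  Lat: degrees = first 2 digits = 64, minutes = 32.7762; 64 + 32.7762/60 = 64.5462700
  hemisphere S, so the sign is −
  Lon: degrees = first 3 digits = 33, minutes = 35.3781; 33 + 35.3781/60 = 33.5896350
  W → negative
Point 3:
  φ: 88 + 46/60 + 38/3600 = 88.7772222
  hemisphere S, so the sign is −
  Longitude: 42′ + 53.54″ = 42.89233′; 150 + 42.89233/60 = 150.7148722
  E → positive
Point 4:
  φ: 12.4123′ = 0.206872°; total 16.2068717
  S → negative
  Longitude: 4 + 43.6759/60 = 4.7279317
  hemisphere W, so the sign is −

1. -1.846698, 12.434112
2. -64.546270, -33.589635
3. -88.777222, 150.714872
4. -16.206872, -4.727932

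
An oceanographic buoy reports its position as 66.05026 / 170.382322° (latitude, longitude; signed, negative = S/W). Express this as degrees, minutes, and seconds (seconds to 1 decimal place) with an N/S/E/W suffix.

66°03′0.9″ N, 170°22′56.4″ E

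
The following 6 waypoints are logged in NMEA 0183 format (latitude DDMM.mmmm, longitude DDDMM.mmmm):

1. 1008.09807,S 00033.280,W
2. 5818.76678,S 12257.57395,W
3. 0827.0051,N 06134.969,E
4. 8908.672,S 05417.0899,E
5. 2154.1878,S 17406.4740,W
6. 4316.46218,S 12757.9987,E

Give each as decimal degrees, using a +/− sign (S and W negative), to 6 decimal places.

1. -10.134968, -0.554667
2. -58.312780, -122.959566
3. 8.450085, 61.582817
4. -89.144533, 54.284832
5. -21.903130, -174.107900
6. -43.274370, 127.966645

Point 1:
  φ: split at 2 digits → 10° and 8.09807′; 10 + 8.09807/60 = 10.1349678
  S ⇒ negate
  λ: split at 3 digits → 000° and 33.28′; 0 + 33.28/60 = 0.5546667
  W ⇒ negate
Point 2:
  φ: split at 2 digits → 58° and 18.76678′; 58 + 18.76678/60 = 58.3127797
  hemisphere S, so the sign is −
  Longitude: split at 3 digits → 122° and 57.57395′; 122 + 57.57395/60 = 122.9595658
  W → negative
Point 3:
  Lat: split at 2 digits → 08° and 27.0051′; 8 + 27.0051/60 = 8.4500850
  N ⇒ keep positive
  Longitude: degrees = first 3 digits = 61, minutes = 34.969; 61 + 34.969/60 = 61.5828167
  E → positive
Point 4:
  φ: split at 2 digits → 89° and 8.672′; 89 + 8.672/60 = 89.1445333
  S → negative
  λ: degrees = first 3 digits = 54, minutes = 17.0899; 54 + 17.0899/60 = 54.2848317
  E ⇒ keep positive
Point 5:
  Lat: degrees = first 2 digits = 21, minutes = 54.1878; 21 + 54.1878/60 = 21.9031300
  hemisphere S, so the sign is −
  Longitude: split at 3 digits → 174° and 6.474′; 174 + 6.474/60 = 174.1079000
  hemisphere W, so the sign is −
Point 6:
  φ: split at 2 digits → 43° and 16.46218′; 43 + 16.46218/60 = 43.2743697
  S ⇒ negate
  Lon: split at 3 digits → 127° and 57.9987′; 127 + 57.9987/60 = 127.9666450
  E → positive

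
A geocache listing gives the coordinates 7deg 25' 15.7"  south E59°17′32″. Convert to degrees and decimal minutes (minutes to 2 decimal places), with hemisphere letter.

7° 25.26′ S, 59° 17.53′ E

Latitude: seconds/60 = 0.26167; minutes = 25 + 0.26167 = 25.2617
λ: 17 + 32/60 = 17.5333′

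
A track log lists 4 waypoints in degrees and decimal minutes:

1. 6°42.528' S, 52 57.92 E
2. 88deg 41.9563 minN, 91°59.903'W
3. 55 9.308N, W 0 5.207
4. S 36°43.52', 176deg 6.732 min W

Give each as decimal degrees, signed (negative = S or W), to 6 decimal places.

Point 1:
  φ: 42.528′ = 0.708800°; total 6.7088000
  S ⇒ negate
  λ: 52 + 57.92/60 = 52.9653333
  E → positive
Point 2:
  Latitude: 88 + 41.9563/60 = 88.6992717
  N → positive
  λ: 91 + 59.903/60 = 91.9983833
  W → negative
Point 3:
  Lat: 55 + 9.308/60 = 55.1551333
  N ⇒ keep positive
  λ: 5.207′ = 0.086783°; total 0.0867833
  hemisphere W, so the sign is −
Point 4:
  φ: 43.52′ = 0.725333°; total 36.7253333
  hemisphere S, so the sign is −
  Lon: 6.732′ = 0.112200°; total 176.1122000
  W → negative

1. -6.708800, 52.965333
2. 88.699272, -91.998383
3. 55.155133, -0.086783
4. -36.725333, -176.112200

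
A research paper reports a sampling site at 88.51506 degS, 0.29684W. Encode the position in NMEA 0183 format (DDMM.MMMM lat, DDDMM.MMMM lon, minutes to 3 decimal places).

8830.904,S / 00017.810,W

φ: fractional part 0.515060 → 30.90360 minutes
Lon: 0° + 0.296840 × 60 = 0° 17.81040′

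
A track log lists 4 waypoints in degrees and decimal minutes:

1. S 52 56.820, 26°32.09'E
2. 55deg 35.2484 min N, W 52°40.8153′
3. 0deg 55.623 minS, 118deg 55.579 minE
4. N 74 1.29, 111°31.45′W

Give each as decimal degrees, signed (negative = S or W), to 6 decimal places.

Point 1:
  φ: 56.82′ = 0.947000°; total 52.9470000
  hemisphere S, so the sign is −
  Lon: 26 + 32.09/60 = 26.5348333
  E ⇒ keep positive
Point 2:
  φ: 55 + 35.2484/60 = 55.5874733
  N → positive
  Lon: 52 + 40.8153/60 = 52.6802550
  hemisphere W, so the sign is −
Point 3:
  φ: 55.623′ = 0.927050°; total 0.9270500
  S ⇒ negate
  Lon: 55.579′ = 0.926317°; total 118.9263167
  E → positive
Point 4:
  Lat: 74 + 1.29/60 = 74.0215000
  N → positive
  λ: 31.45′ = 0.524167°; total 111.5241667
  hemisphere W, so the sign is −

1. -52.947000, 26.534833
2. 55.587473, -52.680255
3. -0.927050, 118.926317
4. 74.021500, -111.524167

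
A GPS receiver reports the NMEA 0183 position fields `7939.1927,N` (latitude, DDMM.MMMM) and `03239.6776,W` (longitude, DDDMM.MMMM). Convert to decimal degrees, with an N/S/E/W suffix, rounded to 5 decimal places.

79.65321° N, 32.66129° W

Latitude: split at 2 digits → 79° and 39.1927′; 79 + 39.1927/60 = 79.653212
λ: degrees = first 3 digits = 32, minutes = 39.6776; 32 + 39.6776/60 = 32.661293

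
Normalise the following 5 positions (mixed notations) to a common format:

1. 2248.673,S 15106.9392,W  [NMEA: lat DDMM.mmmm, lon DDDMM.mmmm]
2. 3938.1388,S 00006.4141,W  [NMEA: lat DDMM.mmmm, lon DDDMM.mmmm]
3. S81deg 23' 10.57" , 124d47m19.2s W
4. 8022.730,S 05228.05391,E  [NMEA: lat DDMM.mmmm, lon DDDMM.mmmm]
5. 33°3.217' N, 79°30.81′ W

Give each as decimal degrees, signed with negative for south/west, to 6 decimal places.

Point 1:
  Lat: split at 2 digits → 22° and 48.673′; 22 + 48.673/60 = 22.8112167
  hemisphere S, so the sign is −
  Lon: split at 3 digits → 151° and 6.9392′; 151 + 6.9392/60 = 151.1156533
  hemisphere W, so the sign is −
Point 2:
  φ: degrees = first 2 digits = 39, minutes = 38.1388; 39 + 38.1388/60 = 39.6356467
  hemisphere S, so the sign is −
  λ: degrees = first 3 digits = 0, minutes = 6.4141; 0 + 6.4141/60 = 0.1069017
  hemisphere W, so the sign is −
Point 3:
  Lat: 81 + 23/60 + 10.57/3600 = 81.3862694
  S ⇒ negate
  Longitude: 124° + 47/60 + 19.2/3600 = 124 + 0.783333 + 0.005333 = 124.7886667
  W ⇒ negate
Point 4:
  φ: split at 2 digits → 80° and 22.73′; 80 + 22.73/60 = 80.3788333
  S ⇒ negate
  Longitude: degrees = first 3 digits = 52, minutes = 28.05391; 52 + 28.05391/60 = 52.4675652
  E ⇒ keep positive
Point 5:
  φ: 33 + 3.217/60 = 33.0536167
  N → positive
  Lon: 30.81′ = 0.513500°; total 79.5135000
  W → negative

1. -22.811217, -151.115653
2. -39.635647, -0.106902
3. -81.386269, -124.788667
4. -80.378833, 52.467565
5. 33.053617, -79.513500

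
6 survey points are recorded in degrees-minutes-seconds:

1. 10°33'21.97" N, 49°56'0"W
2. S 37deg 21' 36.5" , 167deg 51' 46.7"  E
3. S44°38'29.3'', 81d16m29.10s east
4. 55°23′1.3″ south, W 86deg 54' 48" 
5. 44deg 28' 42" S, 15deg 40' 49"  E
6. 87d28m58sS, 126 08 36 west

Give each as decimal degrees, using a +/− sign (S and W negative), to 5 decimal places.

1. 10.55610, -49.93333
2. -37.36014, 167.86297
3. -44.64147, 81.27475
4. -55.38369, -86.91333
5. -44.47833, 15.68028
6. -87.48278, -126.14333

Point 1:
  Lat: 33′ + 21.97″ = 33.36617′; 10 + 33.36617/60 = 10.556103
  N ⇒ keep positive
  Longitude: 49 + 56/60 + 0/3600 = 49.933333
  W ⇒ negate
Point 2:
  Latitude: 21′ + 36.5″ = 21.60833′; 37 + 21.60833/60 = 37.360139
  S → negative
  λ: 167° + 51/60 + 46.7/3600 = 167 + 0.850000 + 0.012972 = 167.862972
  E ⇒ keep positive
Point 3:
  φ: 44° + 38/60 + 29.3/3600 = 44 + 0.633333 + 0.008139 = 44.641472
  hemisphere S, so the sign is −
  λ: 81° + 16/60 + 29.1/3600 = 81 + 0.266667 + 0.008083 = 81.274750
  E → positive
Point 4:
  Latitude: 23′ + 1.3″ = 23.02167′; 55 + 23.02167/60 = 55.383694
  S → negative
  λ: 54′ + 48″ = 54.80000′; 86 + 54.80000/60 = 86.913333
  W ⇒ negate
Point 5:
  Latitude: 28′ + 42″ = 28.70000′; 44 + 28.70000/60 = 44.478333
  S → negative
  Lon: 15 + 40/60 + 49/3600 = 15.680278
  E → positive
Point 6:
  Latitude: 28′ + 58″ = 28.96667′; 87 + 28.96667/60 = 87.482778
  S ⇒ negate
  Longitude: 126° + 8/60 + 36/3600 = 126 + 0.133333 + 0.010000 = 126.143333
  W → negative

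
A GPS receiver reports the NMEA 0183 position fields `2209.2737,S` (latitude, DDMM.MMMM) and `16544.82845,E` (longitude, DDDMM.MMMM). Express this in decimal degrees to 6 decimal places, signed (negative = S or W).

-22.154562, 165.747141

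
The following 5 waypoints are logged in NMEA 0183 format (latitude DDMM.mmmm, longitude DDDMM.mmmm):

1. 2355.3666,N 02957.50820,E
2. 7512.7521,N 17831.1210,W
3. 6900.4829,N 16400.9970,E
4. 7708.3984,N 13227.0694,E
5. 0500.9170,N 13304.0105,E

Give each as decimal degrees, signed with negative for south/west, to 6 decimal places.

Point 1:
  Latitude: degrees = first 2 digits = 23, minutes = 55.3666; 23 + 55.3666/60 = 23.9227767
  N → positive
  Lon: degrees = first 3 digits = 29, minutes = 57.5082; 29 + 57.5082/60 = 29.9584700
  E → positive
Point 2:
  Lat: degrees = first 2 digits = 75, minutes = 12.7521; 75 + 12.7521/60 = 75.2125350
  N → positive
  Lon: degrees = first 3 digits = 178, minutes = 31.121; 178 + 31.121/60 = 178.5186833
  W ⇒ negate
Point 3:
  Latitude: split at 2 digits → 69° and 0.4829′; 69 + 0.4829/60 = 69.0080483
  N ⇒ keep positive
  Lon: split at 3 digits → 164° and 0.997′; 164 + 0.997/60 = 164.0166167
  E → positive
Point 4:
  Latitude: degrees = first 2 digits = 77, minutes = 8.3984; 77 + 8.3984/60 = 77.1399733
  N → positive
  λ: split at 3 digits → 132° and 27.0694′; 132 + 27.0694/60 = 132.4511567
  E → positive
Point 5:
  Latitude: split at 2 digits → 05° and 0.917′; 5 + 0.917/60 = 5.0152833
  N ⇒ keep positive
  Lon: split at 3 digits → 133° and 4.0105′; 133 + 4.0105/60 = 133.0668417
  E ⇒ keep positive

1. 23.922777, 29.958470
2. 75.212535, -178.518683
3. 69.008048, 164.016617
4. 77.139973, 132.451157
5. 5.015283, 133.066842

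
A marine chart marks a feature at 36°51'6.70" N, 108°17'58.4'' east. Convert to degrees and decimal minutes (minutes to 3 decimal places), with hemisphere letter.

36° 51.112′ N, 108° 17.973′ E

Latitude: seconds/60 = 0.11167; minutes = 51 + 0.11167 = 51.11167
Lon: seconds/60 = 0.97333; minutes = 17 + 0.97333 = 17.97333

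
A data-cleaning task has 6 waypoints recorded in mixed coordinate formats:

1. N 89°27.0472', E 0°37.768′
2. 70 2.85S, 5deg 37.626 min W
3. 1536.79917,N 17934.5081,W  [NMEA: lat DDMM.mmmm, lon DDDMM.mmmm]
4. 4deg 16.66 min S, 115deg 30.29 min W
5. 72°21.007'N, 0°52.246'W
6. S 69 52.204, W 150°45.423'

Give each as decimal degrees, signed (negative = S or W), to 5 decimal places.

Point 1:
  Lat: 89 + 27.0472/60 = 89.450787
  N → positive
  Longitude: 37.768′ = 0.629467°; total 0.629467
  E ⇒ keep positive
Point 2:
  Latitude: 70 + 2.85/60 = 70.047500
  S ⇒ negate
  Longitude: 37.626′ = 0.627100°; total 5.627100
  W ⇒ negate
Point 3:
  Latitude: split at 2 digits → 15° and 36.79917′; 15 + 36.79917/60 = 15.613320
  N ⇒ keep positive
  Longitude: degrees = first 3 digits = 179, minutes = 34.5081; 179 + 34.5081/60 = 179.575135
  W ⇒ negate
Point 4:
  Latitude: 4 + 16.66/60 = 4.277667
  hemisphere S, so the sign is −
  Longitude: 30.29′ = 0.504833°; total 115.504833
  W → negative
Point 5:
  φ: 21.007′ = 0.350117°; total 72.350117
  N ⇒ keep positive
  Lon: 0 + 52.246/60 = 0.870767
  W ⇒ negate
Point 6:
  φ: 52.204′ = 0.870067°; total 69.870067
  S → negative
  Longitude: 45.423′ = 0.757050°; total 150.757050
  hemisphere W, so the sign is −

1. 89.45079, 0.62947
2. -70.04750, -5.62710
3. 15.61332, -179.57514
4. -4.27767, -115.50483
5. 72.35012, -0.87077
6. -69.87007, -150.75705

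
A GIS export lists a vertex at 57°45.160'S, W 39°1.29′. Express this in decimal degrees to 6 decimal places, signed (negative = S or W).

-57.752667, -39.021500

φ: 57 + 45.16/60 = 57.7526667
S ⇒ negate
Longitude: 1.29′ = 0.021500°; total 39.0215000
hemisphere W, so the sign is −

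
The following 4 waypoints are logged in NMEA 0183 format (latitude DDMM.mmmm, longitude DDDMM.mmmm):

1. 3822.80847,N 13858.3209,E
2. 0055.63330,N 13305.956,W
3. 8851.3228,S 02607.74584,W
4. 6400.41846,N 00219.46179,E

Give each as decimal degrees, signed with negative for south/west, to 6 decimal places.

Point 1:
  φ: degrees = first 2 digits = 38, minutes = 22.80847; 38 + 22.80847/60 = 38.3801412
  N ⇒ keep positive
  Lon: degrees = first 3 digits = 138, minutes = 58.3209; 138 + 58.3209/60 = 138.9720150
  E ⇒ keep positive
Point 2:
  Lat: degrees = first 2 digits = 0, minutes = 55.6333; 0 + 55.6333/60 = 0.9272217
  N ⇒ keep positive
  Longitude: split at 3 digits → 133° and 5.956′; 133 + 5.956/60 = 133.0992667
  W → negative
Point 3:
  Latitude: split at 2 digits → 88° and 51.3228′; 88 + 51.3228/60 = 88.8553800
  S ⇒ negate
  Longitude: split at 3 digits → 026° and 7.74584′; 26 + 7.74584/60 = 26.1290973
  W ⇒ negate
Point 4:
  Lat: split at 2 digits → 64° and 0.41846′; 64 + 0.41846/60 = 64.0069743
  N → positive
  Longitude: split at 3 digits → 002° and 19.46179′; 2 + 19.46179/60 = 2.3243632
  E → positive

1. 38.380141, 138.972015
2. 0.927222, -133.099267
3. -88.855380, -26.129097
4. 64.006974, 2.324363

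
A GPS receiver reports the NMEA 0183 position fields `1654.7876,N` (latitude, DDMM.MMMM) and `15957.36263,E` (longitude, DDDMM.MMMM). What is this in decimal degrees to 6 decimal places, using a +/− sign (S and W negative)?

16.913127, 159.956044

Lat: split at 2 digits → 16° and 54.7876′; 16 + 54.7876/60 = 16.9131267
N → positive
Lon: degrees = first 3 digits = 159, minutes = 57.36263; 159 + 57.36263/60 = 159.9560438
E → positive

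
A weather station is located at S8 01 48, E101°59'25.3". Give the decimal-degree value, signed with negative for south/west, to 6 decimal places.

Latitude: 1′ + 48″ = 1.80000′; 8 + 1.80000/60 = 8.0300000
S → negative
Lon: 101° + 59/60 + 25.3/3600 = 101 + 0.983333 + 0.007028 = 101.9903611
E → positive

-8.030000, 101.990361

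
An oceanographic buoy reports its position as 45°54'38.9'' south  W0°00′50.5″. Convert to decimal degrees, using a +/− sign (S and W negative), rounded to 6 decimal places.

-45.910806, -0.014028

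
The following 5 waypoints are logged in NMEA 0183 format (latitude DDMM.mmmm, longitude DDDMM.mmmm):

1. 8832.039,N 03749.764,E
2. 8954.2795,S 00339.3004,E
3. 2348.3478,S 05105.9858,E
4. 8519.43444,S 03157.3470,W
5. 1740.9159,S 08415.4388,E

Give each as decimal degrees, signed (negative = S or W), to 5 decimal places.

Point 1:
  Latitude: degrees = first 2 digits = 88, minutes = 32.039; 88 + 32.039/60 = 88.533983
  N → positive
  Longitude: degrees = first 3 digits = 37, minutes = 49.764; 37 + 49.764/60 = 37.829400
  E ⇒ keep positive
Point 2:
  φ: split at 2 digits → 89° and 54.2795′; 89 + 54.2795/60 = 89.904658
  S ⇒ negate
  λ: degrees = first 3 digits = 3, minutes = 39.3004; 3 + 39.3004/60 = 3.655007
  E ⇒ keep positive
Point 3:
  φ: split at 2 digits → 23° and 48.3478′; 23 + 48.3478/60 = 23.805797
  hemisphere S, so the sign is −
  λ: split at 3 digits → 051° and 5.9858′; 51 + 5.9858/60 = 51.099763
  E → positive
Point 4:
  Latitude: degrees = first 2 digits = 85, minutes = 19.43444; 85 + 19.43444/60 = 85.323907
  S → negative
  Longitude: degrees = first 3 digits = 31, minutes = 57.347; 31 + 57.347/60 = 31.955783
  W ⇒ negate
Point 5:
  Lat: degrees = first 2 digits = 17, minutes = 40.9159; 17 + 40.9159/60 = 17.681932
  S → negative
  Longitude: degrees = first 3 digits = 84, minutes = 15.4388; 84 + 15.4388/60 = 84.257313
  E ⇒ keep positive

1. 88.53398, 37.82940
2. -89.90466, 3.65501
3. -23.80580, 51.09976
4. -85.32391, -31.95578
5. -17.68193, 84.25731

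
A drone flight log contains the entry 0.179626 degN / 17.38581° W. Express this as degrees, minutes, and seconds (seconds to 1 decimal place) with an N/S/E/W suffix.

Latitude: whole degrees 0; 10.77756′ → 10′ and 46.654″
Longitude: whole degrees 17; 23.14860′ → 23′ and 8.916″

0°10′46.7″ N, 17°23′8.9″ W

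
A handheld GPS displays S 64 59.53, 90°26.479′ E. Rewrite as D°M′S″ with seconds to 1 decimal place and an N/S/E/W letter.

64°59′31.8″ S, 90°26′28.7″ E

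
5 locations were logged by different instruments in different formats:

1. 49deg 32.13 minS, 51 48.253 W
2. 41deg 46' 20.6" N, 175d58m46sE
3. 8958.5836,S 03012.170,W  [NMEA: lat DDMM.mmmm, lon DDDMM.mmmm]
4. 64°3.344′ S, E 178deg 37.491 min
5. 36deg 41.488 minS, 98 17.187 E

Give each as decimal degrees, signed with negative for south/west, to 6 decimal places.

1. -49.535500, -51.804217
2. 41.772389, 175.979444
3. -89.976393, -30.202833
4. -64.055733, 178.624850
5. -36.691467, 98.286450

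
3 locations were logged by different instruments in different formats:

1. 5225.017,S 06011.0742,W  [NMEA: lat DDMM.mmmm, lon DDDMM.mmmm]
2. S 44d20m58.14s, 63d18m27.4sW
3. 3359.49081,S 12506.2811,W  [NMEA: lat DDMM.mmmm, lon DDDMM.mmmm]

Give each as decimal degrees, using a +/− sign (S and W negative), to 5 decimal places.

1. -52.41695, -60.18457
2. -44.34948, -63.30761
3. -33.99151, -125.10469

Point 1:
  Lat: degrees = first 2 digits = 52, minutes = 25.017; 52 + 25.017/60 = 52.416950
  S ⇒ negate
  λ: degrees = first 3 digits = 60, minutes = 11.0742; 60 + 11.0742/60 = 60.184570
  W ⇒ negate
Point 2:
  Lat: 44° + 20/60 + 58.14/3600 = 44 + 0.333333 + 0.016150 = 44.349483
  hemisphere S, so the sign is −
  Lon: 63 + 18/60 + 27.4/3600 = 63.307611
  W ⇒ negate
Point 3:
  φ: degrees = first 2 digits = 33, minutes = 59.49081; 33 + 59.49081/60 = 33.991514
  hemisphere S, so the sign is −
  λ: split at 3 digits → 125° and 6.2811′; 125 + 6.2811/60 = 125.104685
  W → negative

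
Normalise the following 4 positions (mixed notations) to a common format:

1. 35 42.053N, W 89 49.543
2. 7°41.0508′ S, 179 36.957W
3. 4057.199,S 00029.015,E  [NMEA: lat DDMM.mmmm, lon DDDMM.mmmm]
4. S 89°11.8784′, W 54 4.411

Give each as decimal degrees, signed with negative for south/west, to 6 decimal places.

Point 1:
  φ: 42.053′ = 0.700883°; total 35.7008833
  N → positive
  Longitude: 89 + 49.543/60 = 89.8257167
  W ⇒ negate
Point 2:
  φ: 7 + 41.0508/60 = 7.6841800
  S → negative
  Lon: 179 + 36.957/60 = 179.6159500
  hemisphere W, so the sign is −
Point 3:
  Lat: split at 2 digits → 40° and 57.199′; 40 + 57.199/60 = 40.9533167
  S ⇒ negate
  λ: split at 3 digits → 000° and 29.015′; 0 + 29.015/60 = 0.4835833
  E ⇒ keep positive
Point 4:
  Lat: 11.8784′ = 0.197973°; total 89.1979733
  S ⇒ negate
  λ: 4.411′ = 0.073517°; total 54.0735167
  W → negative

1. 35.700883, -89.825717
2. -7.684180, -179.615950
3. -40.953317, 0.483583
4. -89.197973, -54.073517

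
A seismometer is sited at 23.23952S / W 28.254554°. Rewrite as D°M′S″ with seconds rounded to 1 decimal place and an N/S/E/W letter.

23°14′22.3″ S, 28°15′16.4″ W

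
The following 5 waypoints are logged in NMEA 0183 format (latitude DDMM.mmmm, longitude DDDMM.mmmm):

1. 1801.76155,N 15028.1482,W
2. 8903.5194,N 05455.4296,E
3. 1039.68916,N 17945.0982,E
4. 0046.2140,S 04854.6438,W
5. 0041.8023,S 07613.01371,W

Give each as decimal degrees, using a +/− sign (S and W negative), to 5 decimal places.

1. 18.02936, -150.46914
2. 89.05866, 54.92383
3. 10.66149, 179.75164
4. -0.77023, -48.91073
5. -0.69671, -76.21690

Point 1:
  φ: degrees = first 2 digits = 18, minutes = 1.76155; 18 + 1.76155/60 = 18.029359
  N → positive
  Lon: split at 3 digits → 150° and 28.1482′; 150 + 28.1482/60 = 150.469137
  W ⇒ negate
Point 2:
  Latitude: degrees = first 2 digits = 89, minutes = 3.5194; 89 + 3.5194/60 = 89.058657
  N → positive
  Lon: degrees = first 3 digits = 54, minutes = 55.4296; 54 + 55.4296/60 = 54.923827
  E ⇒ keep positive
Point 3:
  Latitude: split at 2 digits → 10° and 39.68916′; 10 + 39.68916/60 = 10.661486
  N ⇒ keep positive
  Longitude: split at 3 digits → 179° and 45.0982′; 179 + 45.0982/60 = 179.751637
  E → positive
Point 4:
  φ: degrees = first 2 digits = 0, minutes = 46.214; 0 + 46.214/60 = 0.770233
  hemisphere S, so the sign is −
  Lon: split at 3 digits → 048° and 54.6438′; 48 + 54.6438/60 = 48.910730
  hemisphere W, so the sign is −
Point 5:
  φ: split at 2 digits → 00° and 41.8023′; 0 + 41.8023/60 = 0.696705
  hemisphere S, so the sign is −
  Lon: split at 3 digits → 076° and 13.01371′; 76 + 13.01371/60 = 76.216895
  W ⇒ negate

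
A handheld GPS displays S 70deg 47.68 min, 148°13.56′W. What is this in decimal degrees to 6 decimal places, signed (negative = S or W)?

-70.794667, -148.226000

Lat: 47.68′ = 0.794667°; total 70.7946667
hemisphere S, so the sign is −
Longitude: 148 + 13.56/60 = 148.2260000
hemisphere W, so the sign is −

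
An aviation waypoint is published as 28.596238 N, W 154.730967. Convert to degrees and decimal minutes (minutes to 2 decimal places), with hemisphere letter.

Lat: fractional part 0.596238 → 35.7743 minutes
λ: fractional part 0.730967 → 43.8580 minutes

28° 35.77′ N, 154° 43.86′ W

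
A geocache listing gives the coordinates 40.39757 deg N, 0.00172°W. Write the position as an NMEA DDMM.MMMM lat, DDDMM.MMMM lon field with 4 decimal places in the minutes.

4023.8542,N / 00000.1032,W

Lat: minutes = (40.397570 − 40) × 60 = 23.854200
Lon: fractional part 0.001720 → 0.103200 minutes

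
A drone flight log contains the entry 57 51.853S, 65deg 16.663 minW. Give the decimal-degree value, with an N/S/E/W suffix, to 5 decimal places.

φ: 57 + 51.853/60 = 57.864217
Lon: 65 + 16.663/60 = 65.277717

57.86422° S, 65.27772° W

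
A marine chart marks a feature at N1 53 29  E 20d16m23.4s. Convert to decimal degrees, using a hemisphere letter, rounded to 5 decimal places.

φ: 1° + 53/60 + 29/3600 = 1 + 0.883333 + 0.008056 = 1.891389
λ: 16′ + 23.4″ = 16.39000′; 20 + 16.39000/60 = 20.273167

1.89139° N, 20.27317° E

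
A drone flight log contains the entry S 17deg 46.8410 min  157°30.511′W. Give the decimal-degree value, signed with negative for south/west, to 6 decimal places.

-17.780683, -157.508517

φ: 46.841′ = 0.780683°; total 17.7806833
S → negative
Longitude: 30.511′ = 0.508517°; total 157.5085167
hemisphere W, so the sign is −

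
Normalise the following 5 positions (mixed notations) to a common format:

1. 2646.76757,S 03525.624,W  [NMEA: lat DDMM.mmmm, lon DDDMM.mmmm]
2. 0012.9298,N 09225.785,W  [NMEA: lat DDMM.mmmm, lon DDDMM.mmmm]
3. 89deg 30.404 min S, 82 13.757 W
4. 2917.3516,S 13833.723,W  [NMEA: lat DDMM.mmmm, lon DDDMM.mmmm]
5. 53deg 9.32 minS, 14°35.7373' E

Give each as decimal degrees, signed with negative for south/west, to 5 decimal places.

1. -26.77946, -35.42707
2. 0.21550, -92.42975
3. -89.50673, -82.22928
4. -29.28919, -138.56205
5. -53.15533, 14.59562

Point 1:
  Lat: degrees = first 2 digits = 26, minutes = 46.76757; 26 + 46.76757/60 = 26.779460
  S ⇒ negate
  Longitude: degrees = first 3 digits = 35, minutes = 25.624; 35 + 25.624/60 = 35.427067
  W ⇒ negate
Point 2:
  φ: split at 2 digits → 00° and 12.9298′; 0 + 12.9298/60 = 0.215497
  N ⇒ keep positive
  Lon: degrees = first 3 digits = 92, minutes = 25.785; 92 + 25.785/60 = 92.429750
  hemisphere W, so the sign is −
Point 3:
  Lat: 89 + 30.404/60 = 89.506733
  S ⇒ negate
  Longitude: 82 + 13.757/60 = 82.229283
  hemisphere W, so the sign is −
Point 4:
  φ: split at 2 digits → 29° and 17.3516′; 29 + 17.3516/60 = 29.289193
  S ⇒ negate
  λ: degrees = first 3 digits = 138, minutes = 33.723; 138 + 33.723/60 = 138.562050
  hemisphere W, so the sign is −
Point 5:
  Latitude: 9.32′ = 0.155333°; total 53.155333
  S ⇒ negate
  λ: 35.7373′ = 0.595622°; total 14.595622
  E → positive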